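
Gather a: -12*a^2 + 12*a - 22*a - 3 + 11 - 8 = -12*a^2 - 10*a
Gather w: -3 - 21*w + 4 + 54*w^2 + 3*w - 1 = 54*w^2 - 18*w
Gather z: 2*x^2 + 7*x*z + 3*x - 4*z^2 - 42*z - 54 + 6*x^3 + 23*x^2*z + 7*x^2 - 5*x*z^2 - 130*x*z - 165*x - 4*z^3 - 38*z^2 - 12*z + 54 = 6*x^3 + 9*x^2 - 162*x - 4*z^3 + z^2*(-5*x - 42) + z*(23*x^2 - 123*x - 54)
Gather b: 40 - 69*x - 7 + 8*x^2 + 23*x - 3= 8*x^2 - 46*x + 30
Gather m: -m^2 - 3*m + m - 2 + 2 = -m^2 - 2*m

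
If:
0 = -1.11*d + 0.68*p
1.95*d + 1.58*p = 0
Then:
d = 0.00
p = 0.00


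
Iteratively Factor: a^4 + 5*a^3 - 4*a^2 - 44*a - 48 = (a + 2)*(a^3 + 3*a^2 - 10*a - 24) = (a + 2)*(a + 4)*(a^2 - a - 6) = (a + 2)^2*(a + 4)*(a - 3)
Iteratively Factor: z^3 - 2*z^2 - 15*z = (z)*(z^2 - 2*z - 15) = z*(z - 5)*(z + 3)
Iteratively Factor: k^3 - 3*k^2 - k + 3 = (k - 3)*(k^2 - 1) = (k - 3)*(k + 1)*(k - 1)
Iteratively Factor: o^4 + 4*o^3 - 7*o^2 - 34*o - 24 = (o + 4)*(o^3 - 7*o - 6) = (o + 1)*(o + 4)*(o^2 - o - 6) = (o + 1)*(o + 2)*(o + 4)*(o - 3)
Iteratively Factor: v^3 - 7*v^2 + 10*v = (v - 5)*(v^2 - 2*v) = (v - 5)*(v - 2)*(v)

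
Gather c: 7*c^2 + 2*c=7*c^2 + 2*c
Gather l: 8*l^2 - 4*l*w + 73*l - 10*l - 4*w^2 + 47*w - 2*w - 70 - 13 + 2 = 8*l^2 + l*(63 - 4*w) - 4*w^2 + 45*w - 81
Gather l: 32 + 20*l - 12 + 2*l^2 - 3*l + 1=2*l^2 + 17*l + 21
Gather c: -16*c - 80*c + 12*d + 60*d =-96*c + 72*d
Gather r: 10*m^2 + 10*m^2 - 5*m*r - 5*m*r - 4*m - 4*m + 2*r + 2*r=20*m^2 - 8*m + r*(4 - 10*m)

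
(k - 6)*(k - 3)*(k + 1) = k^3 - 8*k^2 + 9*k + 18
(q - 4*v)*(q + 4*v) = q^2 - 16*v^2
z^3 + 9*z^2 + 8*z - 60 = (z - 2)*(z + 5)*(z + 6)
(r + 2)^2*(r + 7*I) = r^3 + 4*r^2 + 7*I*r^2 + 4*r + 28*I*r + 28*I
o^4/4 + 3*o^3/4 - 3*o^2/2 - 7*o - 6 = (o/2 + 1)^2*(o - 3)*(o + 2)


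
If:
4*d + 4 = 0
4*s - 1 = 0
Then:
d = -1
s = 1/4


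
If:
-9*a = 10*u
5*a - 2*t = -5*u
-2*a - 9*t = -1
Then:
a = 4/17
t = 1/17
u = -18/85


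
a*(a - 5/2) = a^2 - 5*a/2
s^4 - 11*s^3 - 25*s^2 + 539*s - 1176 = (s - 8)*(s - 7)*(s - 3)*(s + 7)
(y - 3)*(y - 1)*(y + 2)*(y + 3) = y^4 + y^3 - 11*y^2 - 9*y + 18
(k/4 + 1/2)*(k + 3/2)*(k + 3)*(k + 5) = k^4/4 + 23*k^3/8 + 23*k^2/2 + 153*k/8 + 45/4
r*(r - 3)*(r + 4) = r^3 + r^2 - 12*r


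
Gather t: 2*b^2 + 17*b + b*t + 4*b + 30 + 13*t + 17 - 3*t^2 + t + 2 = 2*b^2 + 21*b - 3*t^2 + t*(b + 14) + 49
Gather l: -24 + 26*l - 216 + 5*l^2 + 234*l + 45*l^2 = 50*l^2 + 260*l - 240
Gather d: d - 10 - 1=d - 11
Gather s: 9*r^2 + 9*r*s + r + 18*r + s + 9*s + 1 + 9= 9*r^2 + 19*r + s*(9*r + 10) + 10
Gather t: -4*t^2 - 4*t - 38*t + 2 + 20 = -4*t^2 - 42*t + 22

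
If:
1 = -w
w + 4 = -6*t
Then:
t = -1/2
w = -1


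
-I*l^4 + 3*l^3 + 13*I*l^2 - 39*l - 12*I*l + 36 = (l - 3)*(l + 4)*(l + 3*I)*(-I*l + I)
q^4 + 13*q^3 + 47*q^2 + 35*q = q*(q + 1)*(q + 5)*(q + 7)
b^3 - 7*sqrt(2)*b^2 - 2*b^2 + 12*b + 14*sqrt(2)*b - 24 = (b - 2)*(b - 6*sqrt(2))*(b - sqrt(2))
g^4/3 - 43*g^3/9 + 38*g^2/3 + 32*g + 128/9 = (g/3 + 1/3)*(g - 8)^2*(g + 2/3)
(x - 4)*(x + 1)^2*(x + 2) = x^4 - 11*x^2 - 18*x - 8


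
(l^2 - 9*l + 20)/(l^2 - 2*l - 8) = (l - 5)/(l + 2)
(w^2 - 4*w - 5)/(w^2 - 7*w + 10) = (w + 1)/(w - 2)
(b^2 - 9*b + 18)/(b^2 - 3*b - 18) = (b - 3)/(b + 3)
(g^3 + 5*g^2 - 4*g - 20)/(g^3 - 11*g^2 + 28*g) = (g^3 + 5*g^2 - 4*g - 20)/(g*(g^2 - 11*g + 28))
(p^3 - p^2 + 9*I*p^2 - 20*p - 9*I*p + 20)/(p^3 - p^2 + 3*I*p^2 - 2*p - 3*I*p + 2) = (p^2 + 9*I*p - 20)/(p^2 + 3*I*p - 2)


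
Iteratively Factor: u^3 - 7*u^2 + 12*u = (u)*(u^2 - 7*u + 12) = u*(u - 3)*(u - 4)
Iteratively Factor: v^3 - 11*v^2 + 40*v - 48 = (v - 4)*(v^2 - 7*v + 12) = (v - 4)*(v - 3)*(v - 4)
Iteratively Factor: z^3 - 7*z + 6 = (z - 2)*(z^2 + 2*z - 3) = (z - 2)*(z - 1)*(z + 3)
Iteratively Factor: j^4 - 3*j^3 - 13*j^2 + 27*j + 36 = (j - 3)*(j^3 - 13*j - 12) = (j - 3)*(j + 1)*(j^2 - j - 12) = (j - 4)*(j - 3)*(j + 1)*(j + 3)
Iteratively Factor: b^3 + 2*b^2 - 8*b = (b + 4)*(b^2 - 2*b) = (b - 2)*(b + 4)*(b)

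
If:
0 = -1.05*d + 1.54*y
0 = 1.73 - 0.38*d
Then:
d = 4.55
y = 3.10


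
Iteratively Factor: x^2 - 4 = (x - 2)*(x + 2)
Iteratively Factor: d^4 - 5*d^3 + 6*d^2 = (d - 2)*(d^3 - 3*d^2) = d*(d - 2)*(d^2 - 3*d) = d*(d - 3)*(d - 2)*(d)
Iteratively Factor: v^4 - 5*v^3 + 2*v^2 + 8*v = (v - 2)*(v^3 - 3*v^2 - 4*v) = (v - 2)*(v + 1)*(v^2 - 4*v) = v*(v - 2)*(v + 1)*(v - 4)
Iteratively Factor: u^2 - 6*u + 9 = (u - 3)*(u - 3)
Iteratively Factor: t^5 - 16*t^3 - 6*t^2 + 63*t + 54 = (t + 3)*(t^4 - 3*t^3 - 7*t^2 + 15*t + 18) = (t + 2)*(t + 3)*(t^3 - 5*t^2 + 3*t + 9) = (t - 3)*(t + 2)*(t + 3)*(t^2 - 2*t - 3) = (t - 3)^2*(t + 2)*(t + 3)*(t + 1)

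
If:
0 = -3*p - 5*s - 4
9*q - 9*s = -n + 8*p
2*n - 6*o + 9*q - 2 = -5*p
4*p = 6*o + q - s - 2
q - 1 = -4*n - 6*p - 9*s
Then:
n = 137/75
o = 221/150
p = 32/15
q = -29/75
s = -52/25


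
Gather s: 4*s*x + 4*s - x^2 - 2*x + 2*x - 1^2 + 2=s*(4*x + 4) - x^2 + 1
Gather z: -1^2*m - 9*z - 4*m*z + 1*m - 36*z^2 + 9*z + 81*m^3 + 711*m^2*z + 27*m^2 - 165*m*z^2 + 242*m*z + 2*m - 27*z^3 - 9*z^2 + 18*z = 81*m^3 + 27*m^2 + 2*m - 27*z^3 + z^2*(-165*m - 45) + z*(711*m^2 + 238*m + 18)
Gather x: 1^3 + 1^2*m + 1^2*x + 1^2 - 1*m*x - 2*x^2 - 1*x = -m*x + m - 2*x^2 + 2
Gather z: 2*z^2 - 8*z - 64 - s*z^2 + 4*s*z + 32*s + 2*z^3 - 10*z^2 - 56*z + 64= 32*s + 2*z^3 + z^2*(-s - 8) + z*(4*s - 64)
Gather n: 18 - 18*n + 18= 36 - 18*n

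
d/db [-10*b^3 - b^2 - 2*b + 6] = -30*b^2 - 2*b - 2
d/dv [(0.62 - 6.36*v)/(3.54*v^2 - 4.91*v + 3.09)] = (22.5144*v^2 - 4.3896*v - 16.6082)/(12.5316*v^4 - 34.7628*v^3 + 45.9853*v^2 - 30.3438*v + 9.5481)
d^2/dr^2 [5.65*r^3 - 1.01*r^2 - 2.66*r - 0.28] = 33.9*r - 2.02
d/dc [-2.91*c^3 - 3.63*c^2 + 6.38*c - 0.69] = -8.73*c^2 - 7.26*c + 6.38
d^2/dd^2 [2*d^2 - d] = 4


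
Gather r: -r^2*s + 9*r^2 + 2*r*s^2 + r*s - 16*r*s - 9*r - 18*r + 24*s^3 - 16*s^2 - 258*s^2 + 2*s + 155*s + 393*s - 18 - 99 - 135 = r^2*(9 - s) + r*(2*s^2 - 15*s - 27) + 24*s^3 - 274*s^2 + 550*s - 252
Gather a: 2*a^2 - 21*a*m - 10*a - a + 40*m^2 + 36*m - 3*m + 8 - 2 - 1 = 2*a^2 + a*(-21*m - 11) + 40*m^2 + 33*m + 5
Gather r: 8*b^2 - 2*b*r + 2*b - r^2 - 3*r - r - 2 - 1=8*b^2 + 2*b - r^2 + r*(-2*b - 4) - 3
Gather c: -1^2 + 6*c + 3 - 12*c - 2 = -6*c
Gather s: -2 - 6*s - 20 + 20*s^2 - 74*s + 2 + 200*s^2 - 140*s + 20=220*s^2 - 220*s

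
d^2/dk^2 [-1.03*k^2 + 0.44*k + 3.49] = -2.06000000000000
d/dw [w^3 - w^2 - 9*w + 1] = 3*w^2 - 2*w - 9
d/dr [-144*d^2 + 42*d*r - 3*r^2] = 42*d - 6*r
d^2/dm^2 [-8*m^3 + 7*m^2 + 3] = 14 - 48*m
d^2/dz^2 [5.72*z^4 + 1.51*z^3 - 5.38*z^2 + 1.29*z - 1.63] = 68.64*z^2 + 9.06*z - 10.76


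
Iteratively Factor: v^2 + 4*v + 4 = (v + 2)*(v + 2)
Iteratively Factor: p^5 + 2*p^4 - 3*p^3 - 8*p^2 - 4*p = (p - 2)*(p^4 + 4*p^3 + 5*p^2 + 2*p) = (p - 2)*(p + 1)*(p^3 + 3*p^2 + 2*p) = p*(p - 2)*(p + 1)*(p^2 + 3*p + 2) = p*(p - 2)*(p + 1)^2*(p + 2)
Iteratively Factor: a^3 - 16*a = (a)*(a^2 - 16) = a*(a + 4)*(a - 4)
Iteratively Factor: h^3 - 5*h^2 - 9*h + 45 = (h + 3)*(h^2 - 8*h + 15) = (h - 5)*(h + 3)*(h - 3)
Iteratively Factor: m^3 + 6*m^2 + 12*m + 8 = (m + 2)*(m^2 + 4*m + 4) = (m + 2)^2*(m + 2)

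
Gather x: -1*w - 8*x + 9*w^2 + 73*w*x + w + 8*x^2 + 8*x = 9*w^2 + 73*w*x + 8*x^2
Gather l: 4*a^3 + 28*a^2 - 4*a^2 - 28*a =4*a^3 + 24*a^2 - 28*a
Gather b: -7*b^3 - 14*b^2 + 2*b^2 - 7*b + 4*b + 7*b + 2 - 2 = -7*b^3 - 12*b^2 + 4*b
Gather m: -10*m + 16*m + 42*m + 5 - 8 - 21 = 48*m - 24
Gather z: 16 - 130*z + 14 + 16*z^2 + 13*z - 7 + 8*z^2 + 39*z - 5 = 24*z^2 - 78*z + 18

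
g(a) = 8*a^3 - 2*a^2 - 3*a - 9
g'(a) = 24*a^2 - 4*a - 3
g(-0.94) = -14.59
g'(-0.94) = 21.97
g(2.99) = 178.00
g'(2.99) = 199.60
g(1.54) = 10.85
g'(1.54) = 47.76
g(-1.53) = -37.74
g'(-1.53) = 59.30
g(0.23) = -9.70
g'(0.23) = -2.65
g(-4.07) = -569.27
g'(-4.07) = 410.84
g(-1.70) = -48.98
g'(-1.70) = 73.16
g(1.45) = 6.83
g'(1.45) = 41.66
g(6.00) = 1629.00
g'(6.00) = 837.00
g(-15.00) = -27414.00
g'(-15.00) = 5457.00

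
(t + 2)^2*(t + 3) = t^3 + 7*t^2 + 16*t + 12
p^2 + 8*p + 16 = (p + 4)^2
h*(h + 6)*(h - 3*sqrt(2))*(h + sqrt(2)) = h^4 - 2*sqrt(2)*h^3 + 6*h^3 - 12*sqrt(2)*h^2 - 6*h^2 - 36*h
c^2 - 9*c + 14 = (c - 7)*(c - 2)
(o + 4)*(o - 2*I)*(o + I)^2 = o^4 + 4*o^3 + 3*o^2 + 12*o + 2*I*o + 8*I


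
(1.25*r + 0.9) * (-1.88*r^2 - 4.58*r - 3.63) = -2.35*r^3 - 7.417*r^2 - 8.6595*r - 3.267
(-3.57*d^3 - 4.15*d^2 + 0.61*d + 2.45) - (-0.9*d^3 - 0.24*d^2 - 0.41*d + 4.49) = -2.67*d^3 - 3.91*d^2 + 1.02*d - 2.04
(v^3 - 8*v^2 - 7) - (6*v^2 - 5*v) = v^3 - 14*v^2 + 5*v - 7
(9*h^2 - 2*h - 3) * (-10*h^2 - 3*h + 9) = -90*h^4 - 7*h^3 + 117*h^2 - 9*h - 27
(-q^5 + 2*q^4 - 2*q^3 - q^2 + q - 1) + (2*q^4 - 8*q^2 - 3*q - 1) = -q^5 + 4*q^4 - 2*q^3 - 9*q^2 - 2*q - 2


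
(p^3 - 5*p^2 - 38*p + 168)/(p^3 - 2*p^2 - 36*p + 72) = (p^2 - 11*p + 28)/(p^2 - 8*p + 12)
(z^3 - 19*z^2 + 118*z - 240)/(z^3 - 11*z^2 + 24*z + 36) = (z^2 - 13*z + 40)/(z^2 - 5*z - 6)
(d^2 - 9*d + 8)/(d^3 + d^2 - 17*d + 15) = (d - 8)/(d^2 + 2*d - 15)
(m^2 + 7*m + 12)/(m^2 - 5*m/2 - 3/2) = 2*(m^2 + 7*m + 12)/(2*m^2 - 5*m - 3)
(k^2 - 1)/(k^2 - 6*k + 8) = (k^2 - 1)/(k^2 - 6*k + 8)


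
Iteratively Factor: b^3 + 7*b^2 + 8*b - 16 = (b - 1)*(b^2 + 8*b + 16) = (b - 1)*(b + 4)*(b + 4)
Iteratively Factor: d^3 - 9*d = (d + 3)*(d^2 - 3*d) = d*(d + 3)*(d - 3)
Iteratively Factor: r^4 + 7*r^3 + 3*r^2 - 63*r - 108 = (r + 3)*(r^3 + 4*r^2 - 9*r - 36) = (r - 3)*(r + 3)*(r^2 + 7*r + 12) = (r - 3)*(r + 3)^2*(r + 4)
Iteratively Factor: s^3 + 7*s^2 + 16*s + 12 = (s + 2)*(s^2 + 5*s + 6) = (s + 2)^2*(s + 3)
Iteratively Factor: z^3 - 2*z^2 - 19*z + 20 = (z + 4)*(z^2 - 6*z + 5) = (z - 5)*(z + 4)*(z - 1)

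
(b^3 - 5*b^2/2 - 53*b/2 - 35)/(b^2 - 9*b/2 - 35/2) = b + 2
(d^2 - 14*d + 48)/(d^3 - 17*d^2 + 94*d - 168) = (d - 8)/(d^2 - 11*d + 28)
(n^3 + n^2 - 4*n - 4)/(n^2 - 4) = n + 1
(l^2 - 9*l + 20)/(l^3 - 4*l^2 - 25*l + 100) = 1/(l + 5)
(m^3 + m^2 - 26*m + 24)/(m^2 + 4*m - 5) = (m^2 + 2*m - 24)/(m + 5)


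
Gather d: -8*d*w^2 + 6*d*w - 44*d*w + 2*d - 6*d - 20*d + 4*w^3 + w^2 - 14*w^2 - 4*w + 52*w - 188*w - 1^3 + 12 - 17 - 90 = d*(-8*w^2 - 38*w - 24) + 4*w^3 - 13*w^2 - 140*w - 96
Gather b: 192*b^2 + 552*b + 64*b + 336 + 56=192*b^2 + 616*b + 392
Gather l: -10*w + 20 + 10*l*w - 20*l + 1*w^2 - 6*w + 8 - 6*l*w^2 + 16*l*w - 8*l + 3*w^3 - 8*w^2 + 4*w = l*(-6*w^2 + 26*w - 28) + 3*w^3 - 7*w^2 - 12*w + 28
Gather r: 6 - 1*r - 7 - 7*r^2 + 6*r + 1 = -7*r^2 + 5*r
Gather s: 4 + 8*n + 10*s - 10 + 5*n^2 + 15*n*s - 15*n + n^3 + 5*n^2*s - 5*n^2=n^3 - 7*n + s*(5*n^2 + 15*n + 10) - 6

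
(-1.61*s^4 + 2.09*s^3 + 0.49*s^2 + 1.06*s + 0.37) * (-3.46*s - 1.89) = 5.5706*s^5 - 4.1885*s^4 - 5.6455*s^3 - 4.5937*s^2 - 3.2836*s - 0.6993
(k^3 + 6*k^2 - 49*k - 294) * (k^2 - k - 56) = k^5 + 5*k^4 - 111*k^3 - 581*k^2 + 3038*k + 16464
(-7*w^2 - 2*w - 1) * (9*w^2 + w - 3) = -63*w^4 - 25*w^3 + 10*w^2 + 5*w + 3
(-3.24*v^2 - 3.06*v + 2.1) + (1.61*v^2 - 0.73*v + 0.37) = -1.63*v^2 - 3.79*v + 2.47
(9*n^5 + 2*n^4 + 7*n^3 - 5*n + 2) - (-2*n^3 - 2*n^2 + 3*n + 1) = 9*n^5 + 2*n^4 + 9*n^3 + 2*n^2 - 8*n + 1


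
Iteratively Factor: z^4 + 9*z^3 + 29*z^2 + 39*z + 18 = (z + 3)*(z^3 + 6*z^2 + 11*z + 6) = (z + 1)*(z + 3)*(z^2 + 5*z + 6) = (z + 1)*(z + 3)^2*(z + 2)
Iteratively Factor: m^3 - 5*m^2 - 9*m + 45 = (m - 5)*(m^2 - 9) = (m - 5)*(m - 3)*(m + 3)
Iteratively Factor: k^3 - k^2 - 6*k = (k + 2)*(k^2 - 3*k) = k*(k + 2)*(k - 3)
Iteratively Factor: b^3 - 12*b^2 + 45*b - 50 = (b - 2)*(b^2 - 10*b + 25) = (b - 5)*(b - 2)*(b - 5)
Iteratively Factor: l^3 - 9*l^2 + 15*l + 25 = (l + 1)*(l^2 - 10*l + 25) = (l - 5)*(l + 1)*(l - 5)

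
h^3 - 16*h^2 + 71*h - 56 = (h - 8)*(h - 7)*(h - 1)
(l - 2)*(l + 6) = l^2 + 4*l - 12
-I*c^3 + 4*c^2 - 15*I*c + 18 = (c - 3*I)*(c + 6*I)*(-I*c + 1)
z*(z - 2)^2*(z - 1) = z^4 - 5*z^3 + 8*z^2 - 4*z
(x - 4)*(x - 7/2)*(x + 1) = x^3 - 13*x^2/2 + 13*x/2 + 14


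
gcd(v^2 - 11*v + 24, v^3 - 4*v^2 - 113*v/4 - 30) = v - 8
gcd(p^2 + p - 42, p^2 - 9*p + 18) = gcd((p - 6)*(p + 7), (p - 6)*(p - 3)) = p - 6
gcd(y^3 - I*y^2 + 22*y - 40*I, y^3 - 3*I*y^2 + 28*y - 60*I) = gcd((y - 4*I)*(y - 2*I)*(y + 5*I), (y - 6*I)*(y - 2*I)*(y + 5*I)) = y^2 + 3*I*y + 10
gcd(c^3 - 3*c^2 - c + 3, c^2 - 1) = c^2 - 1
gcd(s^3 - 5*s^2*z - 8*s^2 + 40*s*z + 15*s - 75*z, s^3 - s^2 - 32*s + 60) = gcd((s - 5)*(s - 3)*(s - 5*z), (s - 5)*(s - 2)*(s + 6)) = s - 5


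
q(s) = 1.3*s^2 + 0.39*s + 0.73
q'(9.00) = 23.79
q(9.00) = 109.54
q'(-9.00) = -23.01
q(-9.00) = 102.52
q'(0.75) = 2.34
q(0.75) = 1.75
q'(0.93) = 2.81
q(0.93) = 2.22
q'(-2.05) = -4.94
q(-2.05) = 5.39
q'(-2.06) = -4.97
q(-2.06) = 5.44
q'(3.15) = 8.58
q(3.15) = 14.86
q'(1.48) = 4.24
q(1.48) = 4.15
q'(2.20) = 6.11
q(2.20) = 7.88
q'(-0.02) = 0.34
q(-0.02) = 0.72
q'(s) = 2.6*s + 0.39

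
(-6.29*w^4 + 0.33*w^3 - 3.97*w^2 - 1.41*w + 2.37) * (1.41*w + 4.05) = -8.8689*w^5 - 25.0092*w^4 - 4.2612*w^3 - 18.0666*w^2 - 2.3688*w + 9.5985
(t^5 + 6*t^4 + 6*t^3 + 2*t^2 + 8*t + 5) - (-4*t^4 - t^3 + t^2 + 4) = t^5 + 10*t^4 + 7*t^3 + t^2 + 8*t + 1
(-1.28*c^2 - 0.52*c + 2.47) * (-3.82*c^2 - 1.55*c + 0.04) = 4.8896*c^4 + 3.9704*c^3 - 8.6806*c^2 - 3.8493*c + 0.0988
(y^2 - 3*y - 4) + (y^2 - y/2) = 2*y^2 - 7*y/2 - 4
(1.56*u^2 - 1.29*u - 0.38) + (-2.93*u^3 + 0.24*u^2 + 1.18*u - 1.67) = -2.93*u^3 + 1.8*u^2 - 0.11*u - 2.05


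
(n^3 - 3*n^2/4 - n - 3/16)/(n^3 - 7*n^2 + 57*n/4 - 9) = (8*n^2 + 6*n + 1)/(4*(2*n^2 - 11*n + 12))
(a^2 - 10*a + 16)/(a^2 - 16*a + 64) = (a - 2)/(a - 8)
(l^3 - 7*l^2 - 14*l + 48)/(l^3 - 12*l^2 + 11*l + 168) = (l - 2)/(l - 7)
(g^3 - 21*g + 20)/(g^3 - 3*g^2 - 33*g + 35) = (g - 4)/(g - 7)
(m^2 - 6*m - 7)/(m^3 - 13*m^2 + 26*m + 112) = (m + 1)/(m^2 - 6*m - 16)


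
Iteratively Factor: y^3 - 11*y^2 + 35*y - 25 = (y - 1)*(y^2 - 10*y + 25) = (y - 5)*(y - 1)*(y - 5)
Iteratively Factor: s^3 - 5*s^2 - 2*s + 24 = (s - 3)*(s^2 - 2*s - 8) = (s - 4)*(s - 3)*(s + 2)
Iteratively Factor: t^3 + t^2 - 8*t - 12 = (t + 2)*(t^2 - t - 6) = (t + 2)^2*(t - 3)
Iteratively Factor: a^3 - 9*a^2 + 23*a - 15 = (a - 3)*(a^2 - 6*a + 5) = (a - 5)*(a - 3)*(a - 1)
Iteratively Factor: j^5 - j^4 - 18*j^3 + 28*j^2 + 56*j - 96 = (j + 4)*(j^4 - 5*j^3 + 2*j^2 + 20*j - 24) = (j - 2)*(j + 4)*(j^3 - 3*j^2 - 4*j + 12) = (j - 2)^2*(j + 4)*(j^2 - j - 6) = (j - 3)*(j - 2)^2*(j + 4)*(j + 2)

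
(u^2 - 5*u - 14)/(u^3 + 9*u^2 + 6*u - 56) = (u^2 - 5*u - 14)/(u^3 + 9*u^2 + 6*u - 56)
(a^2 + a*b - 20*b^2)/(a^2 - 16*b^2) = (a + 5*b)/(a + 4*b)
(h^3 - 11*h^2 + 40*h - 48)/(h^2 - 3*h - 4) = (h^2 - 7*h + 12)/(h + 1)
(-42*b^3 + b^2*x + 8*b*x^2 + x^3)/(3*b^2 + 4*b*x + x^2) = (-14*b^2 + 5*b*x + x^2)/(b + x)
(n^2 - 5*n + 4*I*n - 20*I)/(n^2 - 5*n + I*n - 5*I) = (n + 4*I)/(n + I)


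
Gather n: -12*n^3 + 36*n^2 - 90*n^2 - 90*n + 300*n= -12*n^3 - 54*n^2 + 210*n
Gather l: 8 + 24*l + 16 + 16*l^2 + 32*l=16*l^2 + 56*l + 24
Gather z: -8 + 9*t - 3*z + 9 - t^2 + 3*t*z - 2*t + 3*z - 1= -t^2 + 3*t*z + 7*t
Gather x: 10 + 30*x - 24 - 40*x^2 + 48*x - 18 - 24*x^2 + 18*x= -64*x^2 + 96*x - 32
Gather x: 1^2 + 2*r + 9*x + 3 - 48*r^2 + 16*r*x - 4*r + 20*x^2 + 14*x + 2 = -48*r^2 - 2*r + 20*x^2 + x*(16*r + 23) + 6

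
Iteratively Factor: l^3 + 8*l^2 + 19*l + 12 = (l + 1)*(l^2 + 7*l + 12) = (l + 1)*(l + 3)*(l + 4)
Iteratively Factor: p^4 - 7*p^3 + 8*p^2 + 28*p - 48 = (p - 2)*(p^3 - 5*p^2 - 2*p + 24) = (p - 2)*(p + 2)*(p^2 - 7*p + 12) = (p - 3)*(p - 2)*(p + 2)*(p - 4)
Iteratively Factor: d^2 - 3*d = (d - 3)*(d)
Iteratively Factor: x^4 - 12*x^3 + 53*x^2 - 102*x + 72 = (x - 2)*(x^3 - 10*x^2 + 33*x - 36) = (x - 4)*(x - 2)*(x^2 - 6*x + 9) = (x - 4)*(x - 3)*(x - 2)*(x - 3)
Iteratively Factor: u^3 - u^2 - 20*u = (u - 5)*(u^2 + 4*u) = u*(u - 5)*(u + 4)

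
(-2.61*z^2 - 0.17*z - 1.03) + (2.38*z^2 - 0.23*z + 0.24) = -0.23*z^2 - 0.4*z - 0.79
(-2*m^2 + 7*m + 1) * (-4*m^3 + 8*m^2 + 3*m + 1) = 8*m^5 - 44*m^4 + 46*m^3 + 27*m^2 + 10*m + 1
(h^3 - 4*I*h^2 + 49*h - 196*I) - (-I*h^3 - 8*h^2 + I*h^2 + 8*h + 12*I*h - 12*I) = h^3 + I*h^3 + 8*h^2 - 5*I*h^2 + 41*h - 12*I*h - 184*I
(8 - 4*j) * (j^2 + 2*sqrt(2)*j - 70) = -4*j^3 - 8*sqrt(2)*j^2 + 8*j^2 + 16*sqrt(2)*j + 280*j - 560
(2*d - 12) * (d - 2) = 2*d^2 - 16*d + 24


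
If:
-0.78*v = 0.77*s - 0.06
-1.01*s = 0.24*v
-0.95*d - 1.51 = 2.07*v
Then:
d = -1.81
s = -0.02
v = 0.10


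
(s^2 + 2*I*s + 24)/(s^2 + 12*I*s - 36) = (s - 4*I)/(s + 6*I)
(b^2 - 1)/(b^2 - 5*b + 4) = (b + 1)/(b - 4)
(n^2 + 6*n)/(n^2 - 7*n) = (n + 6)/(n - 7)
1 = 1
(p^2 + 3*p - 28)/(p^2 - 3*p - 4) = (p + 7)/(p + 1)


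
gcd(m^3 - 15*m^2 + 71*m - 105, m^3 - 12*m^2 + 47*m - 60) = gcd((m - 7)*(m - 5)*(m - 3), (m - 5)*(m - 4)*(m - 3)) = m^2 - 8*m + 15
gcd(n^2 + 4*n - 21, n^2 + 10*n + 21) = n + 7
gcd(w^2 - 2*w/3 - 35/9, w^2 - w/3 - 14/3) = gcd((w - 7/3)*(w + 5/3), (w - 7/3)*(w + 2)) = w - 7/3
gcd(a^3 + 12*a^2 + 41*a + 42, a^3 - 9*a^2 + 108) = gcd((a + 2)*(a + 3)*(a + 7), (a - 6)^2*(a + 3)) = a + 3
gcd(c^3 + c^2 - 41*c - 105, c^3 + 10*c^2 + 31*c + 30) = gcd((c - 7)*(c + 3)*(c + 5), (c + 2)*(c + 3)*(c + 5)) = c^2 + 8*c + 15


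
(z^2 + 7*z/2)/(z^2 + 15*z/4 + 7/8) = 4*z/(4*z + 1)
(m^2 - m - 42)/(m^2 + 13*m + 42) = (m - 7)/(m + 7)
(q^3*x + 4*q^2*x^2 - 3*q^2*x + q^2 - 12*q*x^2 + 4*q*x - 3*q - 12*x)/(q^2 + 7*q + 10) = (q^3*x + 4*q^2*x^2 - 3*q^2*x + q^2 - 12*q*x^2 + 4*q*x - 3*q - 12*x)/(q^2 + 7*q + 10)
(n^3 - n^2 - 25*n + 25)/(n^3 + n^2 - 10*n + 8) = (n^2 - 25)/(n^2 + 2*n - 8)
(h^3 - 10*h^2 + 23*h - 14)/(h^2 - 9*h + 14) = h - 1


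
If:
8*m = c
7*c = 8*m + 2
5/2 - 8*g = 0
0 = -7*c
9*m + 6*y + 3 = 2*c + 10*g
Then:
No Solution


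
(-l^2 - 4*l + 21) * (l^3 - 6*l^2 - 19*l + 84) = -l^5 + 2*l^4 + 64*l^3 - 134*l^2 - 735*l + 1764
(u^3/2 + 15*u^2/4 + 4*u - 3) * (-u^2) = -u^5/2 - 15*u^4/4 - 4*u^3 + 3*u^2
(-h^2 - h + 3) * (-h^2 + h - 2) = h^4 - 2*h^2 + 5*h - 6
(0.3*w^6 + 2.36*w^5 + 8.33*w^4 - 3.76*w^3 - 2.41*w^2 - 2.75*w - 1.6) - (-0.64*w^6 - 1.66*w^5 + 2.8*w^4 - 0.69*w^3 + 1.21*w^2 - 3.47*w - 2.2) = 0.94*w^6 + 4.02*w^5 + 5.53*w^4 - 3.07*w^3 - 3.62*w^2 + 0.72*w + 0.6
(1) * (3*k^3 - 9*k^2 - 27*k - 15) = 3*k^3 - 9*k^2 - 27*k - 15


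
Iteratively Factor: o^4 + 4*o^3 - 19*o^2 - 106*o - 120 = (o + 2)*(o^3 + 2*o^2 - 23*o - 60) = (o - 5)*(o + 2)*(o^2 + 7*o + 12) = (o - 5)*(o + 2)*(o + 4)*(o + 3)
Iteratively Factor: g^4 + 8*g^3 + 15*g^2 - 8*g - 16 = (g + 1)*(g^3 + 7*g^2 + 8*g - 16) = (g - 1)*(g + 1)*(g^2 + 8*g + 16) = (g - 1)*(g + 1)*(g + 4)*(g + 4)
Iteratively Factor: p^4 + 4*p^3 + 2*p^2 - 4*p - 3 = (p + 3)*(p^3 + p^2 - p - 1) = (p - 1)*(p + 3)*(p^2 + 2*p + 1) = (p - 1)*(p + 1)*(p + 3)*(p + 1)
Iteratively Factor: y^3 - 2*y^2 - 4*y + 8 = (y - 2)*(y^2 - 4) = (y - 2)*(y + 2)*(y - 2)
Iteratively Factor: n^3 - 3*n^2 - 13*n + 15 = (n - 5)*(n^2 + 2*n - 3) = (n - 5)*(n - 1)*(n + 3)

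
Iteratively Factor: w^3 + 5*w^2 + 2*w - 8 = (w + 4)*(w^2 + w - 2) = (w - 1)*(w + 4)*(w + 2)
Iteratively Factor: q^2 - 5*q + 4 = (q - 1)*(q - 4)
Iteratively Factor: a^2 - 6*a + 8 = (a - 2)*(a - 4)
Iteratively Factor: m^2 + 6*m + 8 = (m + 4)*(m + 2)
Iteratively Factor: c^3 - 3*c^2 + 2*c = (c - 1)*(c^2 - 2*c) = c*(c - 1)*(c - 2)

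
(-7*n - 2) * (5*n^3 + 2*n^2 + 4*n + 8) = -35*n^4 - 24*n^3 - 32*n^2 - 64*n - 16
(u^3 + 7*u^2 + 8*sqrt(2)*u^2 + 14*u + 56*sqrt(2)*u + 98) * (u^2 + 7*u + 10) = u^5 + 8*sqrt(2)*u^4 + 14*u^4 + 73*u^3 + 112*sqrt(2)*u^3 + 266*u^2 + 472*sqrt(2)*u^2 + 560*sqrt(2)*u + 826*u + 980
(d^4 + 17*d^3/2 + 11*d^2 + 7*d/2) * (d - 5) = d^5 + 7*d^4/2 - 63*d^3/2 - 103*d^2/2 - 35*d/2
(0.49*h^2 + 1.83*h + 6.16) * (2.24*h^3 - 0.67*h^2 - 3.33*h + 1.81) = 1.0976*h^5 + 3.7709*h^4 + 10.9406*h^3 - 9.3342*h^2 - 17.2005*h + 11.1496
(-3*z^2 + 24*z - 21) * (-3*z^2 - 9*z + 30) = 9*z^4 - 45*z^3 - 243*z^2 + 909*z - 630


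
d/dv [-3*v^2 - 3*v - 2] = -6*v - 3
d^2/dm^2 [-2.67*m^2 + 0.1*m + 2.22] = -5.34000000000000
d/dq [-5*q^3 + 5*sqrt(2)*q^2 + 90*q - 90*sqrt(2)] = -15*q^2 + 10*sqrt(2)*q + 90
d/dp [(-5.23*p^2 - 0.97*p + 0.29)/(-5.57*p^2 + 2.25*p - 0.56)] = (-17.1704*p^2 + 9.0882*p - 0.1093)/(31.0249*p^4 - 25.065*p^3 + 11.3009*p^2 - 2.52*p + 0.3136)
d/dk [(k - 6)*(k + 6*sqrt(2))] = 2*k - 6 + 6*sqrt(2)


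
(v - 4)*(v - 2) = v^2 - 6*v + 8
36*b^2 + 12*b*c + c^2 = (6*b + c)^2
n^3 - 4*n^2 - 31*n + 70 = (n - 7)*(n - 2)*(n + 5)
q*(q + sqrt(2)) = q^2 + sqrt(2)*q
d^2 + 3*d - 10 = (d - 2)*(d + 5)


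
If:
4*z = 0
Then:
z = 0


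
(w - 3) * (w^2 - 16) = w^3 - 3*w^2 - 16*w + 48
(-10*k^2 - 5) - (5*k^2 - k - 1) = -15*k^2 + k - 4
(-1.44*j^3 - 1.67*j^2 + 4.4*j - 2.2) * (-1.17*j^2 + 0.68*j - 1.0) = 1.6848*j^5 + 0.9747*j^4 - 4.8436*j^3 + 7.236*j^2 - 5.896*j + 2.2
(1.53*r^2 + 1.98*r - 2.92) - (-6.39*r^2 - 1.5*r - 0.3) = 7.92*r^2 + 3.48*r - 2.62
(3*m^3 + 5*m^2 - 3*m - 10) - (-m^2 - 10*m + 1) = 3*m^3 + 6*m^2 + 7*m - 11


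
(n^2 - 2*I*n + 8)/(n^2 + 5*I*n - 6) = (n - 4*I)/(n + 3*I)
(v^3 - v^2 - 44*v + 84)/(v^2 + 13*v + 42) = (v^2 - 8*v + 12)/(v + 6)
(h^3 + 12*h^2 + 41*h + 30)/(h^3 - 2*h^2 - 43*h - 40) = (h + 6)/(h - 8)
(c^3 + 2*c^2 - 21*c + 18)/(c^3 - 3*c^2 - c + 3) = (c + 6)/(c + 1)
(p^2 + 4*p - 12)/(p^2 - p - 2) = (p + 6)/(p + 1)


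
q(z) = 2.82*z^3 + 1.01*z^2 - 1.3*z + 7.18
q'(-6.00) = 291.14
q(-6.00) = -557.78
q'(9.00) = 702.14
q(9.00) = 2133.07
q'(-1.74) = 20.80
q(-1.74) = -2.36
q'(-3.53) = 96.99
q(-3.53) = -99.69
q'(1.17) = 12.64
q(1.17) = 11.56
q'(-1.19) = 8.28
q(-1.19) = 5.41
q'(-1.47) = 14.01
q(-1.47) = 2.32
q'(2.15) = 42.15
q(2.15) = 37.08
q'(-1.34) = 11.18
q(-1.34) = 3.95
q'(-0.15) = -1.41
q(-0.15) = 7.39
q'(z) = 8.46*z^2 + 2.02*z - 1.3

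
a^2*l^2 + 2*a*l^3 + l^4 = l^2*(a + l)^2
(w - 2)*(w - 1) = w^2 - 3*w + 2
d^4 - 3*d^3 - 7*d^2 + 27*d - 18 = (d - 3)*(d - 2)*(d - 1)*(d + 3)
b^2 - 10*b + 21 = (b - 7)*(b - 3)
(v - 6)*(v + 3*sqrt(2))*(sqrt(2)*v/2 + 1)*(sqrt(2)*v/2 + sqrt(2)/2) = v^4/2 - 5*v^3/2 + 2*sqrt(2)*v^3 - 10*sqrt(2)*v^2 - 12*sqrt(2)*v - 15*v - 18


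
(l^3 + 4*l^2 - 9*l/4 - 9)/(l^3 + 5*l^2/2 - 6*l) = (l + 3/2)/l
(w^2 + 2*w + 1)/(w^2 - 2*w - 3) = (w + 1)/(w - 3)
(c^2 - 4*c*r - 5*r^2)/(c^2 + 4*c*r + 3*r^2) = (c - 5*r)/(c + 3*r)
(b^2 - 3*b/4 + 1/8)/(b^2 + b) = (8*b^2 - 6*b + 1)/(8*b*(b + 1))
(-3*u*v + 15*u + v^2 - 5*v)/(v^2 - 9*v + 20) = (-3*u + v)/(v - 4)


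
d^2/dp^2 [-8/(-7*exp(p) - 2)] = (392*exp(p) - 112)*exp(p)/(7*exp(p) + 2)^3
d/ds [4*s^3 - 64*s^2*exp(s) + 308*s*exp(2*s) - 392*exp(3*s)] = -64*s^2*exp(s) + 12*s^2 + 616*s*exp(2*s) - 128*s*exp(s) - 1176*exp(3*s) + 308*exp(2*s)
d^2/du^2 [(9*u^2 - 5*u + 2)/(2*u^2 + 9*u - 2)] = 4*(-91*u^3 + 66*u^2 + 24*u + 58)/(8*u^6 + 108*u^5 + 462*u^4 + 513*u^3 - 462*u^2 + 108*u - 8)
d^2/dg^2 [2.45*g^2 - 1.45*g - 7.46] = 4.90000000000000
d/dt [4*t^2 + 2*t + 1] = 8*t + 2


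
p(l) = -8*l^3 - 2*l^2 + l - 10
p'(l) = -24*l^2 - 4*l + 1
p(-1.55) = 13.44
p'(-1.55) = -50.46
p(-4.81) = 829.19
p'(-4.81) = -535.03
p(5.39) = -1315.44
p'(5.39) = -717.81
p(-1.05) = -3.99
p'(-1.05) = -21.26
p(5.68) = -1534.85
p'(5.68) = -796.02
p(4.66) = -858.33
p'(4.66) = -538.81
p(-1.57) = 14.46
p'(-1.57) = -51.88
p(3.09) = -262.04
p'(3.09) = -240.51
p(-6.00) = 1640.00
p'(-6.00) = -839.00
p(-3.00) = 185.00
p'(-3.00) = -203.00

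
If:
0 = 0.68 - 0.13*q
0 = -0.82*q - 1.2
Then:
No Solution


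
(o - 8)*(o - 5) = o^2 - 13*o + 40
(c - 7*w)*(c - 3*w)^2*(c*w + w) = c^4*w - 13*c^3*w^2 + c^3*w + 51*c^2*w^3 - 13*c^2*w^2 - 63*c*w^4 + 51*c*w^3 - 63*w^4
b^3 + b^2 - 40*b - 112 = (b - 7)*(b + 4)^2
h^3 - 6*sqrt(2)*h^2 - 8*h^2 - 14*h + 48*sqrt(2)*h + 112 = (h - 8)*(h - 7*sqrt(2))*(h + sqrt(2))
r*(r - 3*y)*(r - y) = r^3 - 4*r^2*y + 3*r*y^2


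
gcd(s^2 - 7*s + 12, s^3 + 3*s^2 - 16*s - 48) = s - 4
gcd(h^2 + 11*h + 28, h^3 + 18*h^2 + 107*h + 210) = h + 7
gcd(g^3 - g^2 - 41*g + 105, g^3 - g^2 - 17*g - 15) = g - 5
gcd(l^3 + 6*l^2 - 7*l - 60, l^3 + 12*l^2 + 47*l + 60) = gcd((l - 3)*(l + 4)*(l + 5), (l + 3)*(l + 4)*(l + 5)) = l^2 + 9*l + 20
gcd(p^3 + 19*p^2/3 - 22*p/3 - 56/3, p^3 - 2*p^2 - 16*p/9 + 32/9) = p^2 - 2*p/3 - 8/3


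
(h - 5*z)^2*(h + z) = h^3 - 9*h^2*z + 15*h*z^2 + 25*z^3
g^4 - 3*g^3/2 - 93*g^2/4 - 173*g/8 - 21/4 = (g - 6)*(g + 1/2)^2*(g + 7/2)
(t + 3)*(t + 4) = t^2 + 7*t + 12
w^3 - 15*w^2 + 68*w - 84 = (w - 7)*(w - 6)*(w - 2)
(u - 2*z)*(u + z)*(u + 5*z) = u^3 + 4*u^2*z - 7*u*z^2 - 10*z^3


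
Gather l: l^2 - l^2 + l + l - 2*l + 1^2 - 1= 0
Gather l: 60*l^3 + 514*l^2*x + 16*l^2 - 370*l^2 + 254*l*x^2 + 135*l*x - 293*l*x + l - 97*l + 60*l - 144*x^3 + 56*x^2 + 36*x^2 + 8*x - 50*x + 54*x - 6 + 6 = 60*l^3 + l^2*(514*x - 354) + l*(254*x^2 - 158*x - 36) - 144*x^3 + 92*x^2 + 12*x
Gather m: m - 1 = m - 1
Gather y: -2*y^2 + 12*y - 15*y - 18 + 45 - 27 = -2*y^2 - 3*y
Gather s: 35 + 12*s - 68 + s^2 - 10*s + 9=s^2 + 2*s - 24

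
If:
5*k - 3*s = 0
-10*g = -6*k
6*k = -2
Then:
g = -1/5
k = -1/3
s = -5/9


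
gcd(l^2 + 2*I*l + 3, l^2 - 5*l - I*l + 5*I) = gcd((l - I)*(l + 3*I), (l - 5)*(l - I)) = l - I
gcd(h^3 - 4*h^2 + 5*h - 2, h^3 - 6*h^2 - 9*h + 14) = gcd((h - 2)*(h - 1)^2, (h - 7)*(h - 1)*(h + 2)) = h - 1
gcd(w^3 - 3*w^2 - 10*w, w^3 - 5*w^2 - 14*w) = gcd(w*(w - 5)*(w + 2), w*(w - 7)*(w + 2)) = w^2 + 2*w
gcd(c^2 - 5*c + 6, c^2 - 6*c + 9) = c - 3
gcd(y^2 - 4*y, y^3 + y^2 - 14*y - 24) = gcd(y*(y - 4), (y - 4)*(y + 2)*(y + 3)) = y - 4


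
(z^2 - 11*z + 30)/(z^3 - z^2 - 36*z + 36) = (z - 5)/(z^2 + 5*z - 6)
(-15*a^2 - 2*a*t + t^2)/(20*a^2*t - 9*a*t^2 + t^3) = (3*a + t)/(t*(-4*a + t))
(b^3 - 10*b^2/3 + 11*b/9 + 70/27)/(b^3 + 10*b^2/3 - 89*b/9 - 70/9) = (b - 5/3)/(b + 5)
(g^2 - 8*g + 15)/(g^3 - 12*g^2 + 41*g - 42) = (g - 5)/(g^2 - 9*g + 14)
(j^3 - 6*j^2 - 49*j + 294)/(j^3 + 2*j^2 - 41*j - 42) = (j - 7)/(j + 1)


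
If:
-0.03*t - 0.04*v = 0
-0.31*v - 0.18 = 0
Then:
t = 0.77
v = -0.58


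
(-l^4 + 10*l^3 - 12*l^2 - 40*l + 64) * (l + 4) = -l^5 + 6*l^4 + 28*l^3 - 88*l^2 - 96*l + 256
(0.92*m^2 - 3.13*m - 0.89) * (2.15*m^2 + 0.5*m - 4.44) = 1.978*m^4 - 6.2695*m^3 - 7.5633*m^2 + 13.4522*m + 3.9516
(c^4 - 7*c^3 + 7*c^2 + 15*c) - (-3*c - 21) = c^4 - 7*c^3 + 7*c^2 + 18*c + 21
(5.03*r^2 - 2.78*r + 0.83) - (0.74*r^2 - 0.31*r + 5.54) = 4.29*r^2 - 2.47*r - 4.71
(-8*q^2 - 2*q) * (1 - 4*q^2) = 32*q^4 + 8*q^3 - 8*q^2 - 2*q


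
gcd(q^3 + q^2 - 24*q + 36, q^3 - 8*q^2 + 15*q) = q - 3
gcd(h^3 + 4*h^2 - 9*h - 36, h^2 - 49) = 1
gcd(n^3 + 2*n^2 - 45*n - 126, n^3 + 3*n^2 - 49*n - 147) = n^2 - 4*n - 21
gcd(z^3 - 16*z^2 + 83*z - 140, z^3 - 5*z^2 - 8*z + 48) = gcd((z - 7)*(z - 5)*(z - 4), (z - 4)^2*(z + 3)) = z - 4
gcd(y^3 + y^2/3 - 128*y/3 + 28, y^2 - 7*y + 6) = y - 6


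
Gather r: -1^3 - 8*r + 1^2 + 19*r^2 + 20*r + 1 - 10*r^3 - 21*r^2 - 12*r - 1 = -10*r^3 - 2*r^2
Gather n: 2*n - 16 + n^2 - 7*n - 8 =n^2 - 5*n - 24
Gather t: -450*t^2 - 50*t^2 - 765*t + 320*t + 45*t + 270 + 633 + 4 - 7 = -500*t^2 - 400*t + 900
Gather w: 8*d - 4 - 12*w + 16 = 8*d - 12*w + 12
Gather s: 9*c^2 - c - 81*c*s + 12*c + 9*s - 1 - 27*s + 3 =9*c^2 + 11*c + s*(-81*c - 18) + 2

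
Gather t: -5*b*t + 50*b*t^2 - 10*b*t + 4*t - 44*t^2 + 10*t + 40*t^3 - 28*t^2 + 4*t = 40*t^3 + t^2*(50*b - 72) + t*(18 - 15*b)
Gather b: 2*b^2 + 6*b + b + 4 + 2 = 2*b^2 + 7*b + 6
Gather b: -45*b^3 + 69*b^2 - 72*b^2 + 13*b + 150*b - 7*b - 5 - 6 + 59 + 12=-45*b^3 - 3*b^2 + 156*b + 60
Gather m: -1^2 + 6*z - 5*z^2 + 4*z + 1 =-5*z^2 + 10*z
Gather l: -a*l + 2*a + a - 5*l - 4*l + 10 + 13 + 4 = 3*a + l*(-a - 9) + 27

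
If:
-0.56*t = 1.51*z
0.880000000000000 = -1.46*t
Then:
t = -0.60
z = 0.22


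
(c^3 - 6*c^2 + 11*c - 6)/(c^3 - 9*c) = (c^2 - 3*c + 2)/(c*(c + 3))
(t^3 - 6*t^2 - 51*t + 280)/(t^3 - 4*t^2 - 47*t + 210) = (t - 8)/(t - 6)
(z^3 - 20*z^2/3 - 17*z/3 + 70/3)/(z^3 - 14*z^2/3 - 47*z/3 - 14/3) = (3*z - 5)/(3*z + 1)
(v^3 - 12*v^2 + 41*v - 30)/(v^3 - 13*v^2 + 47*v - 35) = (v - 6)/(v - 7)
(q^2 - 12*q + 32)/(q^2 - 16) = (q - 8)/(q + 4)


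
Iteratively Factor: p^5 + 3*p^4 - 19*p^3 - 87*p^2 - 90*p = (p - 5)*(p^4 + 8*p^3 + 21*p^2 + 18*p) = (p - 5)*(p + 2)*(p^3 + 6*p^2 + 9*p) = (p - 5)*(p + 2)*(p + 3)*(p^2 + 3*p) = (p - 5)*(p + 2)*(p + 3)^2*(p)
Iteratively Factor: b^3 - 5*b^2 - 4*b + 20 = (b - 2)*(b^2 - 3*b - 10) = (b - 2)*(b + 2)*(b - 5)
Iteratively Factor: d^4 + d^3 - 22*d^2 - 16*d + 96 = (d - 4)*(d^3 + 5*d^2 - 2*d - 24) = (d - 4)*(d + 3)*(d^2 + 2*d - 8) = (d - 4)*(d - 2)*(d + 3)*(d + 4)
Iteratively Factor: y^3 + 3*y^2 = (y)*(y^2 + 3*y) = y*(y + 3)*(y)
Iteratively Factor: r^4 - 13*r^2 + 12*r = (r - 3)*(r^3 + 3*r^2 - 4*r) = (r - 3)*(r - 1)*(r^2 + 4*r) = r*(r - 3)*(r - 1)*(r + 4)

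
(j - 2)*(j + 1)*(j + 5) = j^3 + 4*j^2 - 7*j - 10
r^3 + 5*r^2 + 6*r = r*(r + 2)*(r + 3)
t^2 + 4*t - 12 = (t - 2)*(t + 6)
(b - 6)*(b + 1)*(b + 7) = b^3 + 2*b^2 - 41*b - 42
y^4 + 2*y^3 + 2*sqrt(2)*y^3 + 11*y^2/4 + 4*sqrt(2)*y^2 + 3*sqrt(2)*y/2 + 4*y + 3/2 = (y + 1/2)*(y + 3/2)*(y + sqrt(2))^2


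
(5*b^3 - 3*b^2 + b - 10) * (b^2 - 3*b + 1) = 5*b^5 - 18*b^4 + 15*b^3 - 16*b^2 + 31*b - 10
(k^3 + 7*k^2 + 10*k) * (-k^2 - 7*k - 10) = -k^5 - 14*k^4 - 69*k^3 - 140*k^2 - 100*k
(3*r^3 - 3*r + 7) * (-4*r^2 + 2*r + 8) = -12*r^5 + 6*r^4 + 36*r^3 - 34*r^2 - 10*r + 56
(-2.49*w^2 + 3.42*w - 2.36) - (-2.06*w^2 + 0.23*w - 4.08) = -0.43*w^2 + 3.19*w + 1.72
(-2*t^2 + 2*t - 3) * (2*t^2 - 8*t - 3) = -4*t^4 + 20*t^3 - 16*t^2 + 18*t + 9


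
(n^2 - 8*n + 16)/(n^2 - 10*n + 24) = (n - 4)/(n - 6)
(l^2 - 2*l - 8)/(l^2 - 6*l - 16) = (l - 4)/(l - 8)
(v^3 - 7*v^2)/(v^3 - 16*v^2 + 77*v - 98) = v^2/(v^2 - 9*v + 14)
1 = 1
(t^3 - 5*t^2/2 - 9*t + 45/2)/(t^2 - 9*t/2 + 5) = (t^2 - 9)/(t - 2)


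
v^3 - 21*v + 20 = (v - 4)*(v - 1)*(v + 5)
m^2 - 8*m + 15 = (m - 5)*(m - 3)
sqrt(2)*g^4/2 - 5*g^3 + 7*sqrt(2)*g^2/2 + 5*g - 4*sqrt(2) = (g - 1)*(g - 4*sqrt(2))*(g - sqrt(2))*(sqrt(2)*g/2 + sqrt(2)/2)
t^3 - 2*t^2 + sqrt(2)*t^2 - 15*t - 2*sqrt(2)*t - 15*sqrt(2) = (t - 5)*(t + 3)*(t + sqrt(2))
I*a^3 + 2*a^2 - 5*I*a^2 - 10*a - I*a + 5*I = (a - 5)*(a - I)*(I*a + 1)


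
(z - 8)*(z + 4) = z^2 - 4*z - 32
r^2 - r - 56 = (r - 8)*(r + 7)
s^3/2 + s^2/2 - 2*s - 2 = (s/2 + 1)*(s - 2)*(s + 1)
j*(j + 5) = j^2 + 5*j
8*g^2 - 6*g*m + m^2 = (-4*g + m)*(-2*g + m)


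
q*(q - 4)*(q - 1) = q^3 - 5*q^2 + 4*q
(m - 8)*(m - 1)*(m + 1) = m^3 - 8*m^2 - m + 8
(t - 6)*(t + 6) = t^2 - 36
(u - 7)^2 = u^2 - 14*u + 49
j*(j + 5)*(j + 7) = j^3 + 12*j^2 + 35*j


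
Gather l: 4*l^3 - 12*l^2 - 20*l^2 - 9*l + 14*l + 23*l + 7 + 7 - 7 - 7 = 4*l^3 - 32*l^2 + 28*l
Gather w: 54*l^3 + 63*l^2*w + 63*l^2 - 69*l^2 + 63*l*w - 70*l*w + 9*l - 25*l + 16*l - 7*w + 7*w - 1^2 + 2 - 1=54*l^3 - 6*l^2 + w*(63*l^2 - 7*l)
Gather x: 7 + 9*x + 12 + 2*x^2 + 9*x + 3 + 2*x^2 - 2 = 4*x^2 + 18*x + 20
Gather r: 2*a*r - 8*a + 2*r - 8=-8*a + r*(2*a + 2) - 8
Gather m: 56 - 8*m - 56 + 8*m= 0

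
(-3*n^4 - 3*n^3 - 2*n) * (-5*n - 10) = 15*n^5 + 45*n^4 + 30*n^3 + 10*n^2 + 20*n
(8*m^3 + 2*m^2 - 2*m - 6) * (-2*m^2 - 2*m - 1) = -16*m^5 - 20*m^4 - 8*m^3 + 14*m^2 + 14*m + 6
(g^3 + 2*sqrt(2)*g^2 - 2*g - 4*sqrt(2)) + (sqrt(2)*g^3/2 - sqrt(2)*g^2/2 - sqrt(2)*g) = sqrt(2)*g^3/2 + g^3 + 3*sqrt(2)*g^2/2 - 2*g - sqrt(2)*g - 4*sqrt(2)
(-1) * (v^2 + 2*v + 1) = -v^2 - 2*v - 1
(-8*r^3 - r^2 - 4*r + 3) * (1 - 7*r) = 56*r^4 - r^3 + 27*r^2 - 25*r + 3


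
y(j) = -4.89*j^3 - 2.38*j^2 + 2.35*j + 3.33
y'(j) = -14.67*j^2 - 4.76*j + 2.35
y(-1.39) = 8.60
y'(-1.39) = -19.38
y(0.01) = 3.35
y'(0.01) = 2.30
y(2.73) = -107.49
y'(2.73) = -119.98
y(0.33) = 3.67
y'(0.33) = -0.82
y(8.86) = -3563.70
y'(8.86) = -1191.41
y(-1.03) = 3.73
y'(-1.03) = -8.31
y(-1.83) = 21.03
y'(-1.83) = -38.07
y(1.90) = -34.34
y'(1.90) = -59.65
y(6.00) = -1124.49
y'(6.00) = -554.33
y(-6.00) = 959.79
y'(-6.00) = -497.21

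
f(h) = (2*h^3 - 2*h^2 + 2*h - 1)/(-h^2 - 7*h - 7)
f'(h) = (2*h + 7)*(2*h^3 - 2*h^2 + 2*h - 1)/(-h^2 - 7*h - 7)^2 + (6*h^2 - 4*h + 2)/(-h^2 - 7*h - 7) = (-2*h^4 - 28*h^3 - 26*h^2 + 26*h - 21)/(h^4 + 14*h^3 + 63*h^2 + 98*h + 49)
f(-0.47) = 0.66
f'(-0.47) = -2.34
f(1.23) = -0.13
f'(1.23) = -0.29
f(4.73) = -2.81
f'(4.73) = -1.14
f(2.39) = -0.67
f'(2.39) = -0.64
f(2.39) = -0.67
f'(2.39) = -0.64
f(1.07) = -0.08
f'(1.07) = -0.24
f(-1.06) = 11.01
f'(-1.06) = -94.84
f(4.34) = -2.37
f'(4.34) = -1.07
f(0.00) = 0.14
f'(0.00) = -0.43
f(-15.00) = 56.94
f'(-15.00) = -0.81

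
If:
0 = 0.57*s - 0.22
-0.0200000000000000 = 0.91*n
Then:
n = -0.02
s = 0.39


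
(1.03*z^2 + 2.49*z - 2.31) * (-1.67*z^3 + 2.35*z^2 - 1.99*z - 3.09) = -1.7201*z^5 - 1.7378*z^4 + 7.6595*z^3 - 13.5663*z^2 - 3.0972*z + 7.1379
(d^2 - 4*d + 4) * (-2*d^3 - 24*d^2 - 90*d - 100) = -2*d^5 - 16*d^4 - 2*d^3 + 164*d^2 + 40*d - 400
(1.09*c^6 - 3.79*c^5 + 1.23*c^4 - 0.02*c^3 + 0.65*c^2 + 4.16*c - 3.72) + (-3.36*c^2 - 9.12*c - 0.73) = 1.09*c^6 - 3.79*c^5 + 1.23*c^4 - 0.02*c^3 - 2.71*c^2 - 4.96*c - 4.45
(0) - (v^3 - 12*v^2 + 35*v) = -v^3 + 12*v^2 - 35*v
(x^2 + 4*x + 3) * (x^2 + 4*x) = x^4 + 8*x^3 + 19*x^2 + 12*x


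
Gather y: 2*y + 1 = 2*y + 1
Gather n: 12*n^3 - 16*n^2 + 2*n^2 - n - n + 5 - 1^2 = 12*n^3 - 14*n^2 - 2*n + 4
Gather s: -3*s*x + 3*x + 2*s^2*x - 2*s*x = 2*s^2*x - 5*s*x + 3*x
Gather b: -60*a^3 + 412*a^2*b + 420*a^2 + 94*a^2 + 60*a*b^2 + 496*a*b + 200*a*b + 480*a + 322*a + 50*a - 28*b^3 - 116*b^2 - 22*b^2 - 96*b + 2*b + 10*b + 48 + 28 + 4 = -60*a^3 + 514*a^2 + 852*a - 28*b^3 + b^2*(60*a - 138) + b*(412*a^2 + 696*a - 84) + 80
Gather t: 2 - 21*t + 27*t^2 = 27*t^2 - 21*t + 2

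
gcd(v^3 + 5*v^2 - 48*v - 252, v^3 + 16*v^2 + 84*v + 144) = v^2 + 12*v + 36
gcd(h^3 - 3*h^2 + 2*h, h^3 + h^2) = h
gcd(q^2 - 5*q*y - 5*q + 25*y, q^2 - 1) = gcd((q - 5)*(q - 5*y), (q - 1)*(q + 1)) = 1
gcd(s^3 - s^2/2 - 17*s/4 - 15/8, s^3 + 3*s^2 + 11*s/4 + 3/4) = s^2 + 2*s + 3/4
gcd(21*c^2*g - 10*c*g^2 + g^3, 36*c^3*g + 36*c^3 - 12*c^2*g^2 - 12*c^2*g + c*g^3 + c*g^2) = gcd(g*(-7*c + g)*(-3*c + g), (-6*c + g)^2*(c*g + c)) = 1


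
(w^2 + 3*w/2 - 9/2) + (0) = w^2 + 3*w/2 - 9/2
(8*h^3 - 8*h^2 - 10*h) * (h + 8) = 8*h^4 + 56*h^3 - 74*h^2 - 80*h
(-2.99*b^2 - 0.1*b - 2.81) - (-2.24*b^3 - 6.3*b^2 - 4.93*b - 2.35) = 2.24*b^3 + 3.31*b^2 + 4.83*b - 0.46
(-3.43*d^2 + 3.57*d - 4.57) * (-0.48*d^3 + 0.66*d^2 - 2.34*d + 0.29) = 1.6464*d^5 - 3.9774*d^4 + 12.576*d^3 - 12.3647*d^2 + 11.7291*d - 1.3253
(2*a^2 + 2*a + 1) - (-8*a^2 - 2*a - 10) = 10*a^2 + 4*a + 11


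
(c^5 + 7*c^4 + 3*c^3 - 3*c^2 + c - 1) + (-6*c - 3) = c^5 + 7*c^4 + 3*c^3 - 3*c^2 - 5*c - 4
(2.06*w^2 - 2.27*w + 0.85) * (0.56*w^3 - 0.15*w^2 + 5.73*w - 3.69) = 1.1536*w^5 - 1.5802*w^4 + 12.6203*w^3 - 20.736*w^2 + 13.2468*w - 3.1365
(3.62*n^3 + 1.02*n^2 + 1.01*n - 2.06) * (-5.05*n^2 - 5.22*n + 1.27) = -18.281*n^5 - 24.0474*n^4 - 5.8275*n^3 + 6.4262*n^2 + 12.0359*n - 2.6162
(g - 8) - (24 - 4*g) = 5*g - 32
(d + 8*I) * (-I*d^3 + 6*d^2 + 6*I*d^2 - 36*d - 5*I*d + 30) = -I*d^4 + 14*d^3 + 6*I*d^3 - 84*d^2 + 43*I*d^2 + 70*d - 288*I*d + 240*I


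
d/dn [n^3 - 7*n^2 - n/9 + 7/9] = 3*n^2 - 14*n - 1/9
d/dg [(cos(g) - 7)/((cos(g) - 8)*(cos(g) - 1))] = (cos(g)^2 - 14*cos(g) + 55)*sin(g)/((cos(g) - 8)^2*(cos(g) - 1)^2)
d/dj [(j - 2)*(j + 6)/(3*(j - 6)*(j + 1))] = (-3*j^2 + 4*j - 28)/(j^4 - 10*j^3 + 13*j^2 + 60*j + 36)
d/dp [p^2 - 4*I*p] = 2*p - 4*I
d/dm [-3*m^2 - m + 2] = -6*m - 1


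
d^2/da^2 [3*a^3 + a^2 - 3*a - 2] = 18*a + 2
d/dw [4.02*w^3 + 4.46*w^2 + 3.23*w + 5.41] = 12.06*w^2 + 8.92*w + 3.23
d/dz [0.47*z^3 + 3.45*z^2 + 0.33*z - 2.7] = 1.41*z^2 + 6.9*z + 0.33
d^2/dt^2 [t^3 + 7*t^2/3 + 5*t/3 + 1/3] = 6*t + 14/3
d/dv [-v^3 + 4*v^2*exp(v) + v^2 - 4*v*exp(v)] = 4*v^2*exp(v) - 3*v^2 + 4*v*exp(v) + 2*v - 4*exp(v)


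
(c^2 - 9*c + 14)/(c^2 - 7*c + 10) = (c - 7)/(c - 5)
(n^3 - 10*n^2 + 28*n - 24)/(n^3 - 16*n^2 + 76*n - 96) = (n - 2)/(n - 8)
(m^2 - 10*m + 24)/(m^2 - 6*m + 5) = (m^2 - 10*m + 24)/(m^2 - 6*m + 5)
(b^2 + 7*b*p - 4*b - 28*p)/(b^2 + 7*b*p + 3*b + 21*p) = (b - 4)/(b + 3)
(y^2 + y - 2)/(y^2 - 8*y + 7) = (y + 2)/(y - 7)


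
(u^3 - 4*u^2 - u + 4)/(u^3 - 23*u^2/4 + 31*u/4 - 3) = 4*(u + 1)/(4*u - 3)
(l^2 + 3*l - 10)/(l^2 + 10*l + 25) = (l - 2)/(l + 5)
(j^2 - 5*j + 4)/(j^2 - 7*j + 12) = (j - 1)/(j - 3)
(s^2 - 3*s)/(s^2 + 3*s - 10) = s*(s - 3)/(s^2 + 3*s - 10)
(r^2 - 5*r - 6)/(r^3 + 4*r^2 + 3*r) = (r - 6)/(r*(r + 3))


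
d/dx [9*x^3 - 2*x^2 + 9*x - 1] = 27*x^2 - 4*x + 9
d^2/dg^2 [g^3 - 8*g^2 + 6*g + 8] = 6*g - 16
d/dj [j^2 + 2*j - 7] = 2*j + 2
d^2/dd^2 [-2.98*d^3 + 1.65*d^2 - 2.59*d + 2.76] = 3.3 - 17.88*d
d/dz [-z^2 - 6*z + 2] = -2*z - 6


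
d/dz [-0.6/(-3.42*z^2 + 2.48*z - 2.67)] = (1.488 - 4.104*z)/(3.42*z^2 - 2.48*z + 2.67)^2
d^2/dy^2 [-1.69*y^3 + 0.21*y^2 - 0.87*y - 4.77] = 0.42 - 10.14*y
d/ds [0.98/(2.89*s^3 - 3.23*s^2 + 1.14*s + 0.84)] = (-8.4966*s^2 + 6.3308*s - 1.1172)/(2.89*s^3 - 3.23*s^2 + 1.14*s + 0.84)^2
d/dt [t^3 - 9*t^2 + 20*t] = 3*t^2 - 18*t + 20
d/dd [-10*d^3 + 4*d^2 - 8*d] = -30*d^2 + 8*d - 8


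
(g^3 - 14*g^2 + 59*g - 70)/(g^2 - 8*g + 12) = (g^2 - 12*g + 35)/(g - 6)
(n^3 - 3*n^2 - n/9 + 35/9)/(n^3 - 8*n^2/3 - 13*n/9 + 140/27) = 3*(n + 1)/(3*n + 4)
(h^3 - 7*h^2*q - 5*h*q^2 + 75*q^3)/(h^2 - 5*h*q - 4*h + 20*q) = (h^2 - 2*h*q - 15*q^2)/(h - 4)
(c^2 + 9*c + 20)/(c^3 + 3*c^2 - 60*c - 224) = (c + 5)/(c^2 - c - 56)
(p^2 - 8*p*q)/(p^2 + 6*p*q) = (p - 8*q)/(p + 6*q)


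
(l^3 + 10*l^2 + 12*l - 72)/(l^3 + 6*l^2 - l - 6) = (l^2 + 4*l - 12)/(l^2 - 1)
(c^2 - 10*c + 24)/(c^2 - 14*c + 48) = (c - 4)/(c - 8)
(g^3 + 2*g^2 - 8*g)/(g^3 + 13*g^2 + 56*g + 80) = g*(g - 2)/(g^2 + 9*g + 20)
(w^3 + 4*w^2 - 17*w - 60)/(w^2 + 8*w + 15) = w - 4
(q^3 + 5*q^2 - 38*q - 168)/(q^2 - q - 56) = (q^2 - 2*q - 24)/(q - 8)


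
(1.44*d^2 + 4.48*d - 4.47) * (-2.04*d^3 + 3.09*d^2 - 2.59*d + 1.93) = -2.9376*d^5 - 4.6896*d^4 + 19.2324*d^3 - 22.6363*d^2 + 20.2237*d - 8.6271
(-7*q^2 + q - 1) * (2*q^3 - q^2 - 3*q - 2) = -14*q^5 + 9*q^4 + 18*q^3 + 12*q^2 + q + 2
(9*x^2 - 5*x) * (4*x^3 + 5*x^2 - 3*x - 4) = 36*x^5 + 25*x^4 - 52*x^3 - 21*x^2 + 20*x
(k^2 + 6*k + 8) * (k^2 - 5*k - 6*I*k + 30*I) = k^4 + k^3 - 6*I*k^3 - 22*k^2 - 6*I*k^2 - 40*k + 132*I*k + 240*I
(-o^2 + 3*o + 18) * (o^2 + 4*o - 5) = -o^4 - o^3 + 35*o^2 + 57*o - 90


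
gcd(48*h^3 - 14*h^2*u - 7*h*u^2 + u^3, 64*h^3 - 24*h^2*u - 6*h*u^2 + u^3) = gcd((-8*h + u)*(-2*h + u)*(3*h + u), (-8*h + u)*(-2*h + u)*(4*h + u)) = 16*h^2 - 10*h*u + u^2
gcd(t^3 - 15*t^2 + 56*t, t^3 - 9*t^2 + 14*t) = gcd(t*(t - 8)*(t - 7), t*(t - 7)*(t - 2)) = t^2 - 7*t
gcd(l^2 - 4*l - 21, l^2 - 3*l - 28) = l - 7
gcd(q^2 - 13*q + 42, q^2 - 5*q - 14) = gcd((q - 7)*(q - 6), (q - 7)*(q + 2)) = q - 7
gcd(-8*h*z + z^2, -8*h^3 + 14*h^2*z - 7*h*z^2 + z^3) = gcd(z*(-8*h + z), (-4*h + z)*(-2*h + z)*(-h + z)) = 1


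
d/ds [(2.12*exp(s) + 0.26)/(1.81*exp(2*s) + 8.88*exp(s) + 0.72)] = (-(2.12*exp(s) + 0.26)*(3.62*exp(s) + 8.88) + 3.8372*exp(2*s) + 18.8256*exp(s) + 1.5264)*exp(s)/(1.81*exp(2*s) + 8.88*exp(s) + 0.72)^2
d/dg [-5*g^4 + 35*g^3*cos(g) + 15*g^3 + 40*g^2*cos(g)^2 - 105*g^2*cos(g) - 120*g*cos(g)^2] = -35*g^3*sin(g) - 20*g^3 - 40*g^2*sin(2*g) + 105*sqrt(2)*g^2*sin(g + pi/4) + 45*g^2 + 120*g*sin(2*g) - 210*g*cos(g) + 40*g*cos(2*g) + 40*g - 60*cos(2*g) - 60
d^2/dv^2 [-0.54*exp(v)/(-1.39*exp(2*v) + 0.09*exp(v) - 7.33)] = (1.043334*exp(4*v) + 0.067554*exp(3*v) - 33.011388*exp(2*v) + 0.356238*exp(v) + 29.013606)*exp(v)/(2.685619*exp(6*v) - 0.521667*exp(5*v) + 42.520656*exp(4*v) - 5.502627*exp(3*v) + 224.227632*exp(2*v) - 14.506803*exp(v) + 393.832837)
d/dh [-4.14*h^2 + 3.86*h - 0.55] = 3.86 - 8.28*h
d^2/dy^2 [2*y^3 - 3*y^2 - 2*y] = 12*y - 6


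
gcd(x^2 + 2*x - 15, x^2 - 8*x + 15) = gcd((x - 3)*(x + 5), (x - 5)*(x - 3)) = x - 3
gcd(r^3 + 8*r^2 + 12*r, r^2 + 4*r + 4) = r + 2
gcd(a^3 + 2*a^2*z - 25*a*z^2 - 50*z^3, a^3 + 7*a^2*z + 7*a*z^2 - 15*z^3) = a + 5*z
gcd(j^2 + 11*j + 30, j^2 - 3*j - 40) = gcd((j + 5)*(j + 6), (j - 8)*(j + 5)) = j + 5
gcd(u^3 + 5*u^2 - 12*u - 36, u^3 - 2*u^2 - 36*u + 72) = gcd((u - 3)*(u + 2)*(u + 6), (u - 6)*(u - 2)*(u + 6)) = u + 6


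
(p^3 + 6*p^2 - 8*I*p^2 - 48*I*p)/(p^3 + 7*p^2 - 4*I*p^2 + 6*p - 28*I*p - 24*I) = p*(p - 8*I)/(p^2 + p*(1 - 4*I) - 4*I)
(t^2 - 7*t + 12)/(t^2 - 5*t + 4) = (t - 3)/(t - 1)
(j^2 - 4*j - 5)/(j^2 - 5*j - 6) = (j - 5)/(j - 6)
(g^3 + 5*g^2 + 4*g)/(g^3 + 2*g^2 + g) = (g + 4)/(g + 1)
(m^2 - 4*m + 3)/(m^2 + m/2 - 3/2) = 2*(m - 3)/(2*m + 3)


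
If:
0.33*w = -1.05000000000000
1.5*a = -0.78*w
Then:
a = 1.65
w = -3.18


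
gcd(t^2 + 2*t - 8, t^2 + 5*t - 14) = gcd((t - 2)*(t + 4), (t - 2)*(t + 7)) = t - 2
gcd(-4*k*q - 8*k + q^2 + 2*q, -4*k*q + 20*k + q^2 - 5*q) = -4*k + q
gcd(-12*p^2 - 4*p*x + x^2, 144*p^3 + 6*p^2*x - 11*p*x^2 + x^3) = -6*p + x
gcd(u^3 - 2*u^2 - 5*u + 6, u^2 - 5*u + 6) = u - 3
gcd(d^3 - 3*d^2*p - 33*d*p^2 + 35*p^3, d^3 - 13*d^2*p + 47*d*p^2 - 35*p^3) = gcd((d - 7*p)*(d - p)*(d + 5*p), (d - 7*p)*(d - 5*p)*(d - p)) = d^2 - 8*d*p + 7*p^2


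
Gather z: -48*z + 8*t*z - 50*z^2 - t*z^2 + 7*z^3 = 7*z^3 + z^2*(-t - 50) + z*(8*t - 48)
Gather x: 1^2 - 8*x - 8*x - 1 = -16*x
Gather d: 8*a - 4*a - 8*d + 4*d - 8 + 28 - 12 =4*a - 4*d + 8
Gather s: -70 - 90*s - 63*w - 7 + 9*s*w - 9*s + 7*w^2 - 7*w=s*(9*w - 99) + 7*w^2 - 70*w - 77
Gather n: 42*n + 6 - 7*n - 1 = 35*n + 5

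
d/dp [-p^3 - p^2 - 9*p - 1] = -3*p^2 - 2*p - 9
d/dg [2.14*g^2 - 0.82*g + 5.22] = 4.28*g - 0.82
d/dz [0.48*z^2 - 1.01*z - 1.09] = 0.96*z - 1.01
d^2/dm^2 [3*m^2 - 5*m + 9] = 6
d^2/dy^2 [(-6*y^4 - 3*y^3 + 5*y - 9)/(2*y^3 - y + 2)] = 2*(-12*y^6 + 114*y^5 - 162*y^4 + 103*y^3 - 192*y^2 + 72*y + 1)/(8*y^9 - 12*y^7 + 24*y^6 + 6*y^5 - 24*y^4 + 23*y^3 + 6*y^2 - 12*y + 8)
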